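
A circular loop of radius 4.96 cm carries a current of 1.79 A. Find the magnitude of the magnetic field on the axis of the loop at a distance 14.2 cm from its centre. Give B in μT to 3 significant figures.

On the axis of a circular loop, B = μ₀IR² / [2(R²+z²)^(3/2)].
R² + z² = (0.0496)² + (0.142)² = 0.02262 m², and (R²+z²)^(3/2) = 3.40×10⁻³ m³.
B = (4π×10⁻⁷ × 1.79 × 0.00246) / (2 × 3.40×10⁻³) = 8.13×10⁻⁷ T.

B ≈ 0.813 μT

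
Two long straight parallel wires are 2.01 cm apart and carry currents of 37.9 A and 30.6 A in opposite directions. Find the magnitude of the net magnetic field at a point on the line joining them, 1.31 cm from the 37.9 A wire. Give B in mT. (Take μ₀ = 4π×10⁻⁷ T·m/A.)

Each long wire gives B = μ₀I/(2πd). Distances are d₁ = 0.0131 m and d₂ = 0.007 m.
B₁ = 5.79×10⁻⁴ T, B₂ = 8.74×10⁻⁴ T.
Between antiparallel currents both contributions point the same way, so they add. B = B₁ + B₂ = 5.79×10⁻⁴ + 8.74×10⁻⁴ = 1.45×10⁻³ T.

B ≈ 1.45 mT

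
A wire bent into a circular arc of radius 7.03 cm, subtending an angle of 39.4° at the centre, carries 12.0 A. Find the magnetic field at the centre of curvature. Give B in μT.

The Biot–Savart field of a circular arc at its centre is B = μ₀Iφ/(4πR), with φ = 0.6877 rad.
B = (4π×10⁻⁷ × 12.0 × 0.6877) / (4π × 0.0703) = 1.17×10⁻⁵ T.

B ≈ 11.7 μT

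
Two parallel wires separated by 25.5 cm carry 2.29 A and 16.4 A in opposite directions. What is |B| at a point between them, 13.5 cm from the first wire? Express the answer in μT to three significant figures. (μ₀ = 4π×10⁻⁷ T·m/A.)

B ≈ 30.7 μT

Each long wire gives B = μ₀I/(2πd). Distances are d₁ = 0.135 m and d₂ = 0.12 m.
B₁ = 3.39×10⁻⁶ T, B₂ = 2.73×10⁻⁵ T.
Between antiparallel currents both contributions point the same way, so they add. B = B₁ + B₂ = 3.39×10⁻⁶ + 2.73×10⁻⁵ = 3.07×10⁻⁵ T.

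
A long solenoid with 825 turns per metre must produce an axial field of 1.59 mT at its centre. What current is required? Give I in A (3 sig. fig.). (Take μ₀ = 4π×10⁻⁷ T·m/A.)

I ≈ 1.53 A

Inside a long solenoid B = μ₀nI with n = 825 m⁻¹, so I = B/(μ₀n).
I = 1.59×10⁻³ / (4π×10⁻⁷ × 825) = 1.53 A.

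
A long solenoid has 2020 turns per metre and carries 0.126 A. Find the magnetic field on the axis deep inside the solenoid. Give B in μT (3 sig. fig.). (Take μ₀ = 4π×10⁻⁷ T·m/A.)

B ≈ 320 μT

Inside a long solenoid, B = μ₀nI with n = 2020 turns/m.
B = 4π×10⁻⁷ × 2020 × 0.126 = 3.20×10⁻⁴ T.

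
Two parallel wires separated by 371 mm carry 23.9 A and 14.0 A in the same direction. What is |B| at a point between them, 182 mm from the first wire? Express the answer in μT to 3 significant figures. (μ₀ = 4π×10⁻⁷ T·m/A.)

B ≈ 11.4 μT

Each long wire gives B = μ₀I/(2πd). Distances are d₁ = 0.182 m and d₂ = 0.189 m.
B₁ = 2.63×10⁻⁵ T, B₂ = 1.48×10⁻⁵ T.
Between parallel currents the two contributions point in opposite directions, so they subtract. B = |B₁ − B₂| = |2.63×10⁻⁵ − 1.48×10⁻⁵| = 1.14×10⁻⁵ T.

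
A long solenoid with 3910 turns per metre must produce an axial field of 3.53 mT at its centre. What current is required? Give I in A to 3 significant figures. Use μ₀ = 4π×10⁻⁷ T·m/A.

Inside a long solenoid B = μ₀nI with n = 3910 m⁻¹, so I = B/(μ₀n).
I = 3.53×10⁻³ / (4π×10⁻⁷ × 3910) = 0.718 A.

I ≈ 0.718 A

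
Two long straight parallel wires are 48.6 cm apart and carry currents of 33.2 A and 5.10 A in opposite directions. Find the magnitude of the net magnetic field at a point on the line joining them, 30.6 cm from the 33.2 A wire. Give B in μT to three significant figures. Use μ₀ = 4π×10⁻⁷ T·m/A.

Each long wire gives B = μ₀I/(2πd). Distances are d₁ = 0.306 m and d₂ = 0.18 m.
B₁ = 2.17×10⁻⁵ T, B₂ = 5.67×10⁻⁶ T.
Between antiparallel currents both contributions point the same way, so they add. B = B₁ + B₂ = 2.17×10⁻⁵ + 5.67×10⁻⁶ = 2.74×10⁻⁵ T.

B ≈ 27.4 μT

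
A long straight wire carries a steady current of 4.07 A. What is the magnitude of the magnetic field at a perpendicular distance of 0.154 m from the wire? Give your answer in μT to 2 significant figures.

B ≈ 5.3 μT

For an infinitely long straight wire, B = μ₀I/(2πd).
B = (4π×10⁻⁷ × 4.07) / (2π × 0.154) = 5.29×10⁻⁶ T.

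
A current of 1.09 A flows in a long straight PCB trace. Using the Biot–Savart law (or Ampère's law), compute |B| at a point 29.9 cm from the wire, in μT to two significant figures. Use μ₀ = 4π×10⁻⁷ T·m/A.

B ≈ 0.73 μT

For an infinitely long straight wire, B = μ₀I/(2πd).
B = (4π×10⁻⁷ × 1.09) / (2π × 0.299) = 7.29×10⁻⁷ T.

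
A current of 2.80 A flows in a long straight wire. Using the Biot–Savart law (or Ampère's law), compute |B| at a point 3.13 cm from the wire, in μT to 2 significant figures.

For an infinitely long straight wire, B = μ₀I/(2πd).
B = (4π×10⁻⁷ × 2.80) / (2π × 0.0313) = 1.79×10⁻⁵ T.

B ≈ 18 μT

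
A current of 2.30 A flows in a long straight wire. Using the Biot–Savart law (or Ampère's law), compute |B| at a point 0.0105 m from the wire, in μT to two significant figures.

B ≈ 44 μT

For an infinitely long straight wire, B = μ₀I/(2πd).
B = (4π×10⁻⁷ × 2.30) / (2π × 0.0105) = 4.38×10⁻⁵ T.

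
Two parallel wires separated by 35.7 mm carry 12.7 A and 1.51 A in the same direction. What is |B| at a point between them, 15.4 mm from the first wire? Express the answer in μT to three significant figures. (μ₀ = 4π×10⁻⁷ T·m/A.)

B ≈ 150 μT

Each long wire gives B = μ₀I/(2πd). Distances are d₁ = 0.0154 m and d₂ = 0.0203 m.
B₁ = 1.65×10⁻⁴ T, B₂ = 1.49×10⁻⁵ T.
Between parallel currents the two contributions point in opposite directions, so they subtract. B = |B₁ − B₂| = |1.65×10⁻⁴ − 1.49×10⁻⁵| = 1.50×10⁻⁴ T.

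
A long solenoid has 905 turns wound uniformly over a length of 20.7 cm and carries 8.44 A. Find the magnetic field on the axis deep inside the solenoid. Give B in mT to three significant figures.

B ≈ 46.4 mT

Inside a long solenoid, B = μ₀nI with n = 4372 turns/m.
B = 4π×10⁻⁷ × 4372 × 8.44 = 4.64×10⁻² T.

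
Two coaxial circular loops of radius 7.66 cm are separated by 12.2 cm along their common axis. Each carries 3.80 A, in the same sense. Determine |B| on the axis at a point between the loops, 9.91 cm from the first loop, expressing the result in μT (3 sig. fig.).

Each loop contributes B = μ₀IR²/[2(R²+z²)^(3/2)] on the axis, with z measured from that loop.
Loop 1 (z = 0.0991 m): B₁ = 7.13×10⁻⁶ T. Loop 2 (z = 0.0229 m): B₂ = 2.74×10⁻⁵ T.
The fields add: B = B₁ + B₂ = 3.45×10⁻⁵ T.

B ≈ 34.5 μT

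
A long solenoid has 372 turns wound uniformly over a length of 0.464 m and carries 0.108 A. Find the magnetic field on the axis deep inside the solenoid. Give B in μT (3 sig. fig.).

B ≈ 109 μT

Inside a long solenoid, B = μ₀nI with n = 801.7 turns/m.
B = 4π×10⁻⁷ × 801.7 × 0.108 = 1.09×10⁻⁴ T.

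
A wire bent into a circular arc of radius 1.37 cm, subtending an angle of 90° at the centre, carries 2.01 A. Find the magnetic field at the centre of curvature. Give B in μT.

B ≈ 23.0 μT

The Biot–Savart field of a circular arc at its centre is B = μ₀Iφ/(4πR), with φ = 1.571 rad.
B = (4π×10⁻⁷ × 2.01 × 1.571) / (4π × 0.0137) = 2.30×10⁻⁵ T.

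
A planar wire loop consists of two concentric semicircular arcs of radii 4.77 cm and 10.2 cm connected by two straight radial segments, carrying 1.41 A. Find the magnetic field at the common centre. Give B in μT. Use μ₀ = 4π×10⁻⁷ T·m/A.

B ≈ 4.94 μT

The radial connectors point toward the centre, so dl × r̂ = 0 and they contribute nothing.
Each semicircle gives μ₀I/(4R): inner arc 9.29×10⁻⁶ T, outer arc 4.34×10⁻⁶ T.
The two arcs carry current in opposite angular senses, so their fields oppose: B = |9.29×10⁻⁶ − 4.34×10⁻⁶| = 4.94×10⁻⁶ T.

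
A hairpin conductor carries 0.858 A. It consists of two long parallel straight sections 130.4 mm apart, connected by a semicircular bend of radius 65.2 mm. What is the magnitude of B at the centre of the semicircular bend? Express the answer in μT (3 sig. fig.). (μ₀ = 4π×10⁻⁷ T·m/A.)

The semicircular arc contributes B_arc = μ₀I·π/(4πR) = μ₀I/(4R) = 4.13×10⁻⁶ T.
Each semi-infinite lead is at perpendicular distance R = 0.0652 m from the centre, with the perpendicular foot at its near end, so it contributes μ₀I/(4πR); both point the same way, together 2.63×10⁻⁶ T.
Arc and leads all point the same direction: B = 4.13×10⁻⁶ + 2.63×10⁻⁶ = 6.77×10⁻⁶ T.

B ≈ 6.77 μT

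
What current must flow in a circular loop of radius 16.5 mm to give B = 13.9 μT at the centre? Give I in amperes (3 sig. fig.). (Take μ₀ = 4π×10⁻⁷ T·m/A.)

I ≈ 0.365 A

At the centre of a circular loop B = μ₀I/(2R), so I = 2RB/μ₀.
With R = 0.0165 m, I = 2 × 0.0165 × 1.39×10⁻⁵ / (4π×10⁻⁷) = 0.365 A.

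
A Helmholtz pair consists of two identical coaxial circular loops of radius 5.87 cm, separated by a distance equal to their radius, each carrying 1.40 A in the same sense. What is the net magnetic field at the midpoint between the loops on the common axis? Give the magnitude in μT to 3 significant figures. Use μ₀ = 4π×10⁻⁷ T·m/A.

Each loop contributes B = μ₀IR²/[2(R²+z²)^(3/2)] on the axis, with z measured from that loop.
Loop 1 (z = 0.02935 m): B₁ = 1.07×10⁻⁵ T. Loop 2 (z = 0.02935 m): B₂ = 1.07×10⁻⁵ T.
The fields add: B = B₁ + B₂ = 2.14×10⁻⁵ T.

B ≈ 21.4 μT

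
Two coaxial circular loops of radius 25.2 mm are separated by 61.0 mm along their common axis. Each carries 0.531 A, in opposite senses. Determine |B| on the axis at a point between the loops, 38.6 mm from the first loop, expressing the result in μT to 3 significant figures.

Each loop contributes B = μ₀IR²/[2(R²+z²)^(3/2)] on the axis, with z measured from that loop.
Loop 1 (z = 0.0386 m): B₁ = 2.16×10⁻⁶ T. Loop 2 (z = 0.0224 m): B₂ = 5.53×10⁻⁶ T.
The fields oppose: B = |B₁ − B₂| = 3.36×10⁻⁶ T.

B ≈ 3.36 μT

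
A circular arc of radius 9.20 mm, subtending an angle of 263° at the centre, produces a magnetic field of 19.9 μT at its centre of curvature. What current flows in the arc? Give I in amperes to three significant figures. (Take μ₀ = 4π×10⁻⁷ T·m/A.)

I ≈ 0.399 A

For a circular arc, B = μ₀Iφ/(4πR) with φ in radians; here φ = 4.59 rad.
So I = 4πRB/(μ₀φ) = 4π × 0.0092 × 1.99×10⁻⁵ / (4π×10⁻⁷ × 4.59) = 0.399 A.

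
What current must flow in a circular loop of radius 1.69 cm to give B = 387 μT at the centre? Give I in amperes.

At the centre of a circular loop B = μ₀I/(2R), so I = 2RB/μ₀.
With R = 0.0169 m, I = 2 × 0.0169 × 3.87×10⁻⁴ / (4π×10⁻⁷) = 10.4 A.

I ≈ 10.4 A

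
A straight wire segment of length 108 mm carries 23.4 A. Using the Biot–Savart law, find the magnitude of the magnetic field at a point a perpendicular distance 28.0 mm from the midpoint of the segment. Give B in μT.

B ≈ 148 μT

For a finite straight segment, B = (μ₀I/4πd)(sinθ₁ + sinθ₂), where θ₁, θ₂ are the angles from the perpendicular to each end.
The perpendicular from the point meets the wire at its midpoint, so each end is L/2 = 0.054 m away along the wire.
sinθ₁ = 0.054/√(0.054²+0.028²) = 0.8878; sinθ₂ = 0.054/√(0.054²+0.028²) = 0.8878.
B = (4π×10⁻⁷ × 23.4) / (4π × 0.028) × (0.8878 + 0.8878) = 1.48×10⁻⁴ T.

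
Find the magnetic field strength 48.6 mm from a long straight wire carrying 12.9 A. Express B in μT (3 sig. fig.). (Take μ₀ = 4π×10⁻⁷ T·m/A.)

For an infinitely long straight wire, B = μ₀I/(2πd).
B = (4π×10⁻⁷ × 12.9) / (2π × 0.0486) = 5.31×10⁻⁵ T.

B ≈ 53.1 μT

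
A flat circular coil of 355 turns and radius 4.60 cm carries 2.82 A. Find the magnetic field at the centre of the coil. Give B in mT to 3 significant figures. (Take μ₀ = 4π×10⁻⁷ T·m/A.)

B ≈ 13.7 mT

For an N-turn flat coil, B = Nμ₀I/(2R) with R = 0.046 m.
B = 355 × 3.85×10⁻⁵ T = 1.37×10⁻² T.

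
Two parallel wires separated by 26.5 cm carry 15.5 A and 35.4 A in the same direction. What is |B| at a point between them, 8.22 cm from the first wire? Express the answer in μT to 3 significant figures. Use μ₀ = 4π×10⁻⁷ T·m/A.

B ≈ 1.02 μT

Each long wire gives B = μ₀I/(2πd). Distances are d₁ = 0.0822 m and d₂ = 0.1828 m.
B₁ = 3.77×10⁻⁵ T, B₂ = 3.87×10⁻⁵ T.
Between parallel currents the two contributions point in opposite directions, so they subtract. B = |B₁ − B₂| = |3.77×10⁻⁵ − 3.87×10⁻⁵| = 1.02×10⁻⁶ T.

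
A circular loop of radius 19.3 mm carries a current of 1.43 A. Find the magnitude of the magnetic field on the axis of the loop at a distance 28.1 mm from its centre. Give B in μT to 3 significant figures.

On the axis of a circular loop, B = μ₀IR² / [2(R²+z²)^(3/2)].
R² + z² = (0.0193)² + (0.0281)² = 0.001162 m², and (R²+z²)^(3/2) = 3.96×10⁻⁵ m³.
B = (4π×10⁻⁷ × 1.43 × 0.0003725) / (2 × 3.96×10⁻⁵) = 8.45×10⁻⁶ T.

B ≈ 8.45 μT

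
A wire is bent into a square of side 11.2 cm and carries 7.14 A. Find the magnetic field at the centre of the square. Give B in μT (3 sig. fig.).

B ≈ 72.1 μT

Each side is a finite straight segment at perpendicular distance d = a/(2 tan(π/4)) = 0.056 m from the centre, with end-angles ±π/4.
One side contributes B₁ = (μ₀I/4πd)·2 sin(π/4) = 1.80×10⁻⁵ T.
All 4 sides add in the same direction: B = 4 × 1.80×10⁻⁵ = 7.21×10⁻⁵ T.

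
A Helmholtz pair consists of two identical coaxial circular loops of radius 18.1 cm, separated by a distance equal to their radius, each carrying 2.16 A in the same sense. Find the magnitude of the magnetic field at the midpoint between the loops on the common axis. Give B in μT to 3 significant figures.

Each loop contributes B = μ₀IR²/[2(R²+z²)^(3/2)] on the axis, with z measured from that loop.
Loop 1 (z = 0.0905 m): B₁ = 5.37×10⁻⁶ T. Loop 2 (z = 0.0905 m): B₂ = 5.37×10⁻⁶ T.
The fields add: B = B₁ + B₂ = 1.07×10⁻⁵ T.

B ≈ 10.7 μT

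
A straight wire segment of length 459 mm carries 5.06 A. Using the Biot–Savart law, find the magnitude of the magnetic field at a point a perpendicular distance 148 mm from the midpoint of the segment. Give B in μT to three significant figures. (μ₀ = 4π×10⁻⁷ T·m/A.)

For a finite straight segment, B = (μ₀I/4πd)(sinθ₁ + sinθ₂), where θ₁, θ₂ are the angles from the perpendicular to each end.
The perpendicular from the point meets the wire at its midpoint, so each end is L/2 = 0.2295 m away along the wire.
sinθ₁ = 0.2295/√(0.2295²+0.148²) = 0.8404; sinθ₂ = 0.2295/√(0.2295²+0.148²) = 0.8404.
B = (4π×10⁻⁷ × 5.06) / (4π × 0.148) × (0.8404 + 0.8404) = 5.75×10⁻⁶ T.

B ≈ 5.75 μT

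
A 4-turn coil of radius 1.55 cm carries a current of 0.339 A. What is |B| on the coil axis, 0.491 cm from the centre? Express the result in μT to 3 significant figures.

For an N-turn flat coil, B = Nμ₀IR²/[2(R²+z²)^(3/2)] with R = 0.0155 m, z = 0.00491 m.
B = 4 × 1.19×10⁻⁵ T = 4.76×10⁻⁵ T.

B ≈ 47.6 μT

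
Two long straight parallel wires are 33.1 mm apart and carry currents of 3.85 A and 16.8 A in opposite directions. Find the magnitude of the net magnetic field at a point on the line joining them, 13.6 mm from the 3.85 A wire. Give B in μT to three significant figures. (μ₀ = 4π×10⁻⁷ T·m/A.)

Each long wire gives B = μ₀I/(2πd). Distances are d₁ = 0.0136 m and d₂ = 0.0195 m.
B₁ = 5.66×10⁻⁵ T, B₂ = 1.72×10⁻⁴ T.
Between antiparallel currents both contributions point the same way, so they add. B = B₁ + B₂ = 5.66×10⁻⁵ + 1.72×10⁻⁴ = 2.29×10⁻⁴ T.

B ≈ 229 μT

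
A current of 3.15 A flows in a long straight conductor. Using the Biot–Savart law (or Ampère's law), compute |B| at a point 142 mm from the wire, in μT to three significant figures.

B ≈ 4.44 μT

For an infinitely long straight wire, B = μ₀I/(2πd).
B = (4π×10⁻⁷ × 3.15) / (2π × 0.142) = 4.44×10⁻⁶ T.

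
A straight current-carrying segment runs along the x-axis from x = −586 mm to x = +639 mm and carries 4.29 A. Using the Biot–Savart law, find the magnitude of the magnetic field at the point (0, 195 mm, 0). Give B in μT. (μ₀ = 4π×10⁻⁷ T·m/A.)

For a finite straight segment, B = (μ₀I/4πd)(sinθ₁ + sinθ₂), where θ₁, θ₂ are the angles from the perpendicular to each end.
The perpendicular distance is d = 0.195 m; the end-offsets along the wire are a = 0.586 m and b = 0.639 m.
sinθ₁ = 0.586/√(0.586²+0.195²) = 0.9488; sinθ₂ = 0.639/√(0.639²+0.195²) = 0.9565.
B = (4π×10⁻⁷ × 4.29) / (4π × 0.195) × (0.9488 + 0.9565) = 4.19×10⁻⁶ T.

B ≈ 4.19 μT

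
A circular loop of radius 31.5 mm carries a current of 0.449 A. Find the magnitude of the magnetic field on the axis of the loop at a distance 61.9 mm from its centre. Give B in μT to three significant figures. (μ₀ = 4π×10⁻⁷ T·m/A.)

B ≈ 0.836 μT

On the axis of a circular loop, B = μ₀IR² / [2(R²+z²)^(3/2)].
R² + z² = (0.0315)² + (0.0619)² = 0.004824 m², and (R²+z²)^(3/2) = 3.35×10⁻⁴ m³.
B = (4π×10⁻⁷ × 0.449 × 0.0009923) / (2 × 3.35×10⁻⁴) = 8.36×10⁻⁷ T.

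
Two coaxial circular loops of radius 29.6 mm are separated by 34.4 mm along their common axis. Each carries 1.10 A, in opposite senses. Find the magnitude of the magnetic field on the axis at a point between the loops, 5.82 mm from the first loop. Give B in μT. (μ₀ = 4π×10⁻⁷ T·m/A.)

Each loop contributes B = μ₀IR²/[2(R²+z²)^(3/2)] on the axis, with z measured from that loop.
Loop 1 (z = 0.00582 m): B₁ = 2.21×10⁻⁵ T. Loop 2 (z = 0.02858 m): B₂ = 8.69×10⁻⁶ T.
The fields oppose: B = |B₁ − B₂| = 1.34×10⁻⁵ T.

B ≈ 13.4 μT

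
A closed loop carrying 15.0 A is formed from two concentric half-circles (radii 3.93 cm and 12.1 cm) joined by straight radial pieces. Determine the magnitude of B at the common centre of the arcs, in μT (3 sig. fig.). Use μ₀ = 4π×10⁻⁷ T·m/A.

The radial connectors point toward the centre, so dl × r̂ = 0 and they contribute nothing.
Each semicircle gives μ₀I/(4R): inner arc 1.20×10⁻⁴ T, outer arc 3.89×10⁻⁵ T.
The two arcs carry current in opposite angular senses, so their fields oppose: B = |1.20×10⁻⁴ − 3.89×10⁻⁵| = 8.10×10⁻⁵ T.

B ≈ 81.0 μT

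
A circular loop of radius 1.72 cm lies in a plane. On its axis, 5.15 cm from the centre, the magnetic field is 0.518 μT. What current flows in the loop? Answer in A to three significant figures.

On the axis of a loop, B = μ₀IR²/[2(R²+z²)^(3/2)], so I = 2B(R²+z²)^(3/2)/(μ₀R²).
R² + z² = 0.0002958 + 0.002652 = 0.002948 m²; raised to 3/2 gives 1.60×10⁻⁴ m³.
I = 2 × 5.18×10⁻⁷ × 1.60×10⁻⁴ / (1.26×10⁻⁶ × 0.0002958) = 0.446 A.

I ≈ 0.446 A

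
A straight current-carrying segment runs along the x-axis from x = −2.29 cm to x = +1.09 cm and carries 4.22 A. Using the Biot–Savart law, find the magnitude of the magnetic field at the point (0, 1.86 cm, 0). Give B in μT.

B ≈ 29.1 μT

For a finite straight segment, B = (μ₀I/4πd)(sinθ₁ + sinθ₂), where θ₁, θ₂ are the angles from the perpendicular to each end.
The perpendicular distance is d = 0.0186 m; the end-offsets along the wire are a = 0.0229 m and b = 0.0109 m.
sinθ₁ = 0.0229/√(0.0229²+0.0186²) = 0.7762; sinθ₂ = 0.0109/√(0.0109²+0.0186²) = 0.5056.
B = (4π×10⁻⁷ × 4.22) / (4π × 0.0186) × (0.7762 + 0.5056) = 2.91×10⁻⁵ T.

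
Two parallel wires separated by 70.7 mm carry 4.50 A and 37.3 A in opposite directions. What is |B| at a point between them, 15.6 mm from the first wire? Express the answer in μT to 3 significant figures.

B ≈ 193 μT

Each long wire gives B = μ₀I/(2πd). Distances are d₁ = 0.0156 m and d₂ = 0.0551 m.
B₁ = 5.77×10⁻⁵ T, B₂ = 1.35×10⁻⁴ T.
Between antiparallel currents both contributions point the same way, so they add. B = B₁ + B₂ = 5.77×10⁻⁵ + 1.35×10⁻⁴ = 1.93×10⁻⁴ T.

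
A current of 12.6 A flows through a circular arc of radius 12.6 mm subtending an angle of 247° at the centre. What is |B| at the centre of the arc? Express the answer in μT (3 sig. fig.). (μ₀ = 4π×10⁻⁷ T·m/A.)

The Biot–Savart field of a circular arc at its centre is B = μ₀Iφ/(4πR), with φ = 4.311 rad.
B = (4π×10⁻⁷ × 12.6 × 4.311) / (4π × 0.0126) = 4.31×10⁻⁴ T.

B ≈ 431 μT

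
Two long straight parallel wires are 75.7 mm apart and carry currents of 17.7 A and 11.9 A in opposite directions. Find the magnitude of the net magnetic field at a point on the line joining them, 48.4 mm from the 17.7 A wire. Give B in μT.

Each long wire gives B = μ₀I/(2πd). Distances are d₁ = 0.0484 m and d₂ = 0.0273 m.
B₁ = 7.31×10⁻⁵ T, B₂ = 8.72×10⁻⁵ T.
Between antiparallel currents both contributions point the same way, so they add. B = B₁ + B₂ = 7.31×10⁻⁵ + 8.72×10⁻⁵ = 1.60×10⁻⁴ T.

B ≈ 160 μT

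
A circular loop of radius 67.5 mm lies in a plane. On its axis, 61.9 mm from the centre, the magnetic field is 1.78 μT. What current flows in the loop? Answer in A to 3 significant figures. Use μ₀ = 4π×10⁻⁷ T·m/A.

I ≈ 0.478 A

On the axis of a loop, B = μ₀IR²/[2(R²+z²)^(3/2)], so I = 2B(R²+z²)^(3/2)/(μ₀R²).
R² + z² = 0.004556 + 0.003832 = 0.008388 m²; raised to 3/2 gives 7.68×10⁻⁴ m³.
I = 2 × 1.78×10⁻⁶ × 7.68×10⁻⁴ / (1.26×10⁻⁶ × 0.004556) = 0.478 A.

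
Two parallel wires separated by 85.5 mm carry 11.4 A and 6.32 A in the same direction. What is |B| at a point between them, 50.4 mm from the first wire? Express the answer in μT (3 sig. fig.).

B ≈ 9.23 μT

Each long wire gives B = μ₀I/(2πd). Distances are d₁ = 0.0504 m and d₂ = 0.0351 m.
B₁ = 4.52×10⁻⁵ T, B₂ = 3.60×10⁻⁵ T.
Between parallel currents the two contributions point in opposite directions, so they subtract. B = |B₁ − B₂| = |4.52×10⁻⁵ − 3.60×10⁻⁵| = 9.23×10⁻⁶ T.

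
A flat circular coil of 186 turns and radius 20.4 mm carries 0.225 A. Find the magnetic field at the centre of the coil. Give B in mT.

B ≈ 1.29 mT

For an N-turn flat coil, B = Nμ₀I/(2R) with R = 0.0204 m.
B = 186 × 6.93×10⁻⁶ T = 1.29×10⁻³ T.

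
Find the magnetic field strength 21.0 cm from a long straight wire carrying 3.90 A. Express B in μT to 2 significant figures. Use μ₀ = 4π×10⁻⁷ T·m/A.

For an infinitely long straight wire, B = μ₀I/(2πd).
B = (4π×10⁻⁷ × 3.90) / (2π × 0.21) = 3.71×10⁻⁶ T.

B ≈ 3.7 μT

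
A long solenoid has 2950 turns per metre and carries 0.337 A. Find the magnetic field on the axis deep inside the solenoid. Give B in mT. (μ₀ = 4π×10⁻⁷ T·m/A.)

B ≈ 1.25 mT

Inside a long solenoid, B = μ₀nI with n = 2950 turns/m.
B = 4π×10⁻⁷ × 2950 × 0.337 = 1.25×10⁻³ T.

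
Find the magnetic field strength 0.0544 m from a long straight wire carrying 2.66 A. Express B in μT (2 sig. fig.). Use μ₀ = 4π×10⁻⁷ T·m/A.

For an infinitely long straight wire, B = μ₀I/(2πd).
B = (4π×10⁻⁷ × 2.66) / (2π × 0.0544) = 9.78×10⁻⁶ T.

B ≈ 9.8 μT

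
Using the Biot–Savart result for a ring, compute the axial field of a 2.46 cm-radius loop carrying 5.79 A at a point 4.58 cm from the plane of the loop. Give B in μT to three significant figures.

B ≈ 15.7 μT

On the axis of a circular loop, B = μ₀IR² / [2(R²+z²)^(3/2)].
R² + z² = (0.0246)² + (0.0458)² = 0.002703 m², and (R²+z²)^(3/2) = 1.41×10⁻⁴ m³.
B = (4π×10⁻⁷ × 5.79 × 0.0006052) / (2 × 1.41×10⁻⁴) = 1.57×10⁻⁵ T.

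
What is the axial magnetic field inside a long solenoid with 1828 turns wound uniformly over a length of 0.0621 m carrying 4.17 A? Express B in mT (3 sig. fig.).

B ≈ 154 mT

Inside a long solenoid, B = μ₀nI with n = 2.944×10⁴ turns/m.
B = 4π×10⁻⁷ × 2.944×10⁴ × 4.17 = 0.154 T.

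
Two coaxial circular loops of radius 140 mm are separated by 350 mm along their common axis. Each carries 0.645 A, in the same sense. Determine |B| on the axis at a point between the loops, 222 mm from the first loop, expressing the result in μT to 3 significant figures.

B ≈ 1.60 μT

Each loop contributes B = μ₀IR²/[2(R²+z²)^(3/2)] on the axis, with z measured from that loop.
Loop 1 (z = 0.222 m): B₁ = 4.39×10⁻⁷ T. Loop 2 (z = 0.128 m): B₂ = 1.16×10⁻⁶ T.
The fields add: B = B₁ + B₂ = 1.60×10⁻⁶ T.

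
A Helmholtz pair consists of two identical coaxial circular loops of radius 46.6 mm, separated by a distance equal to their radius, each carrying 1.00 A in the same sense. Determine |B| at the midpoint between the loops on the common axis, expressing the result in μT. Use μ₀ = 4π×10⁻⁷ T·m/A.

B ≈ 19.3 μT

Each loop contributes B = μ₀IR²/[2(R²+z²)^(3/2)] on the axis, with z measured from that loop.
Loop 1 (z = 0.0233 m): B₁ = 9.65×10⁻⁶ T. Loop 2 (z = 0.0233 m): B₂ = 9.65×10⁻⁶ T.
The fields add: B = B₁ + B₂ = 1.93×10⁻⁵ T.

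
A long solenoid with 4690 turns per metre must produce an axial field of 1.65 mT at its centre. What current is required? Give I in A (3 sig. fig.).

Inside a long solenoid B = μ₀nI with n = 4690 m⁻¹, so I = B/(μ₀n).
I = 1.65×10⁻³ / (4π×10⁻⁷ × 4690) = 0.280 A.

I ≈ 0.280 A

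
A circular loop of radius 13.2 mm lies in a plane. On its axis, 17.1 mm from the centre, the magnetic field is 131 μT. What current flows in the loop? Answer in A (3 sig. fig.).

I ≈ 12.1 A

On the axis of a loop, B = μ₀IR²/[2(R²+z²)^(3/2)], so I = 2B(R²+z²)^(3/2)/(μ₀R²).
R² + z² = 0.0001742 + 0.0002924 = 0.0004666 m²; raised to 3/2 gives 1.01×10⁻⁵ m³.
I = 2 × 1.31×10⁻⁴ × 1.01×10⁻⁵ / (1.26×10⁻⁶ × 0.0001742) = 12.1 A.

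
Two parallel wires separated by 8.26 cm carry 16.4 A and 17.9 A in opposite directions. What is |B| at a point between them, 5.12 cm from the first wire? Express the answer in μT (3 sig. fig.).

Each long wire gives B = μ₀I/(2πd). Distances are d₁ = 0.0512 m and d₂ = 0.0314 m.
B₁ = 6.41×10⁻⁵ T, B₂ = 1.14×10⁻⁴ T.
Between antiparallel currents both contributions point the same way, so they add. B = B₁ + B₂ = 6.41×10⁻⁵ + 1.14×10⁻⁴ = 1.78×10⁻⁴ T.

B ≈ 178 μT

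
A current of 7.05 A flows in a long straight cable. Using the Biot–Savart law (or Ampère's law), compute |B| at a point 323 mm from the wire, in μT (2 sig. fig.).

B ≈ 4.4 μT

For an infinitely long straight wire, B = μ₀I/(2πd).
B = (4π×10⁻⁷ × 7.05) / (2π × 0.323) = 4.37×10⁻⁶ T.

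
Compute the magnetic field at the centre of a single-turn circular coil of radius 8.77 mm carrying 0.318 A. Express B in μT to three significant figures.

At the centre of a circular loop the Biot–Savart law gives B = μ₀I/(2R).
B = (4π×10⁻⁷ × 0.318) / (2 × 0.00877) = 2.28×10⁻⁵ T.

B ≈ 22.8 μT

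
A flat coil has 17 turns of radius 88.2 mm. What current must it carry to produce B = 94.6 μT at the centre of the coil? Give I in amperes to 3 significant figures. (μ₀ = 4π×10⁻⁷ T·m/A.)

For an N-turn coil, B = Nμ₀I/(2R) with R = 0.0882 m, so I = 2RB/(Nμ₀) = 2 × 0.0882 × 9.46×10⁻⁵ / (17 × 4π×10⁻⁷) = 0.781 A.

I ≈ 0.781 A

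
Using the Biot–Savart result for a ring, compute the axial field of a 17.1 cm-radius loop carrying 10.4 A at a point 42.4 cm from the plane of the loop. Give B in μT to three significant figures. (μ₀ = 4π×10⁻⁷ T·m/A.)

B ≈ 2.00 μT

On the axis of a circular loop, B = μ₀IR² / [2(R²+z²)^(3/2)].
R² + z² = (0.171)² + (0.424)² = 0.209 m², and (R²+z²)^(3/2) = 9.56×10⁻² m³.
B = (4π×10⁻⁷ × 10.4 × 0.02924) / (2 × 9.56×10⁻²) = 2.00×10⁻⁶ T.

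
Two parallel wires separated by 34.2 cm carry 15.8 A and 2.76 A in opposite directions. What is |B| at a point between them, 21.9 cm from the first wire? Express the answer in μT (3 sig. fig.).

Each long wire gives B = μ₀I/(2πd). Distances are d₁ = 0.219 m and d₂ = 0.123 m.
B₁ = 1.44×10⁻⁵ T, B₂ = 4.49×10⁻⁶ T.
Between antiparallel currents both contributions point the same way, so they add. B = B₁ + B₂ = 1.44×10⁻⁵ + 4.49×10⁻⁶ = 1.89×10⁻⁵ T.

B ≈ 18.9 μT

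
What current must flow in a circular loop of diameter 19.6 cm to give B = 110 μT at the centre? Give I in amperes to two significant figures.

At the centre of a circular loop B = μ₀I/(2R), so I = 2RB/μ₀.
With R = 0.098 m, I = 2 × 0.098 × 1.10×10⁻⁴ / (4π×10⁻⁷) = 17.2 A.

I ≈ 17 A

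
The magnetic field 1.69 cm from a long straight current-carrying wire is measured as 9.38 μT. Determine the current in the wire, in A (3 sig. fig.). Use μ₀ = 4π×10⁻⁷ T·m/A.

I ≈ 0.793 A

For a long straight wire B = μ₀I/(2πd), so I = 2πdB/μ₀.
I = 2π × 0.0169 × 9.38×10⁻⁶ / (4π×10⁻⁷) = 0.793 A.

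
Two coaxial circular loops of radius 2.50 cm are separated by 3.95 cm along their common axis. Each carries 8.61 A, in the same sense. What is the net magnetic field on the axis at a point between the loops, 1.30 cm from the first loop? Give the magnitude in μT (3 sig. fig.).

B ≈ 221 μT

Each loop contributes B = μ₀IR²/[2(R²+z²)^(3/2)] on the axis, with z measured from that loop.
Loop 1 (z = 0.013 m): B₁ = 1.51×10⁻⁴ T. Loop 2 (z = 0.0265 m): B₂ = 6.99×10⁻⁵ T.
The fields add: B = B₁ + B₂ = 2.21×10⁻⁴ T.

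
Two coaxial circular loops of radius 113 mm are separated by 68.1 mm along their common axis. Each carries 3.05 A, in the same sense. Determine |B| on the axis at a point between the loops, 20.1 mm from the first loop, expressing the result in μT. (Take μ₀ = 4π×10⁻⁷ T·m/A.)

Each loop contributes B = μ₀IR²/[2(R²+z²)^(3/2)] on the axis, with z measured from that loop.
Loop 1 (z = 0.0201 m): B₁ = 1.62×10⁻⁵ T. Loop 2 (z = 0.048 m): B₂ = 1.32×10⁻⁵ T.
The fields add: B = B₁ + B₂ = 2.94×10⁻⁵ T.

B ≈ 29.4 μT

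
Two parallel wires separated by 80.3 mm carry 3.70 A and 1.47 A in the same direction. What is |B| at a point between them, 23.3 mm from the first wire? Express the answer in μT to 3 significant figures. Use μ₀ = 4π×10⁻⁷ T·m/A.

Each long wire gives B = μ₀I/(2πd). Distances are d₁ = 0.0233 m and d₂ = 0.057 m.
B₁ = 3.18×10⁻⁵ T, B₂ = 5.16×10⁻⁶ T.
Between parallel currents the two contributions point in opposite directions, so they subtract. B = |B₁ − B₂| = |3.18×10⁻⁵ − 5.16×10⁻⁶| = 2.66×10⁻⁵ T.

B ≈ 26.6 μT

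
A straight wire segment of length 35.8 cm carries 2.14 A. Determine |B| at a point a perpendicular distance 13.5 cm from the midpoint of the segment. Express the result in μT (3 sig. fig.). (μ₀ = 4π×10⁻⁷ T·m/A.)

For a finite straight segment, B = (μ₀I/4πd)(sinθ₁ + sinθ₂), where θ₁, θ₂ are the angles from the perpendicular to each end.
The perpendicular from the point meets the wire at its midpoint, so each end is L/2 = 0.179 m away along the wire.
sinθ₁ = 0.179/√(0.179²+0.135²) = 0.7984; sinθ₂ = 0.179/√(0.179²+0.135²) = 0.7984.
B = (4π×10⁻⁷ × 2.14) / (4π × 0.135) × (0.7984 + 0.7984) = 2.53×10⁻⁶ T.

B ≈ 2.53 μT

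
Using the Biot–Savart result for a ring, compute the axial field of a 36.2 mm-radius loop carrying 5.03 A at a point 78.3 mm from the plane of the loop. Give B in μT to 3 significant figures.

B ≈ 6.45 μT

On the axis of a circular loop, B = μ₀IR² / [2(R²+z²)^(3/2)].
R² + z² = (0.0362)² + (0.0783)² = 0.007441 m², and (R²+z²)^(3/2) = 6.42×10⁻⁴ m³.
B = (4π×10⁻⁷ × 5.03 × 0.00131) / (2 × 6.42×10⁻⁴) = 6.45×10⁻⁶ T.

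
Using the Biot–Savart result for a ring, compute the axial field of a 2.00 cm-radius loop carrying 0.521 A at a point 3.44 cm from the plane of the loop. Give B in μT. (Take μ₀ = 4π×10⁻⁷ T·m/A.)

B ≈ 2.08 μT

On the axis of a circular loop, B = μ₀IR² / [2(R²+z²)^(3/2)].
R² + z² = (0.02)² + (0.0344)² = 0.001583 m², and (R²+z²)^(3/2) = 6.30×10⁻⁵ m³.
B = (4π×10⁻⁷ × 0.521 × 0.0004) / (2 × 6.30×10⁻⁵) = 2.08×10⁻⁶ T.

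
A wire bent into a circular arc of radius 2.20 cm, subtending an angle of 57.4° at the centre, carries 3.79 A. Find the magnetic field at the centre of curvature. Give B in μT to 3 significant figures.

B ≈ 17.3 μT

The Biot–Savart field of a circular arc at its centre is B = μ₀Iφ/(4πR), with φ = 1.002 rad.
B = (4π×10⁻⁷ × 3.79 × 1.002) / (4π × 0.022) = 1.73×10⁻⁵ T.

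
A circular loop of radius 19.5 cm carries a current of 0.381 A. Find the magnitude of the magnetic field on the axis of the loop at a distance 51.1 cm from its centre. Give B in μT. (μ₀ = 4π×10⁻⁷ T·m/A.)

B ≈ 0.0556 μT

On the axis of a circular loop, B = μ₀IR² / [2(R²+z²)^(3/2)].
R² + z² = (0.195)² + (0.511)² = 0.2991 m², and (R²+z²)^(3/2) = 0.164 m³.
B = (4π×10⁻⁷ × 0.381 × 0.03803) / (2 × 0.164) = 5.56×10⁻⁸ T.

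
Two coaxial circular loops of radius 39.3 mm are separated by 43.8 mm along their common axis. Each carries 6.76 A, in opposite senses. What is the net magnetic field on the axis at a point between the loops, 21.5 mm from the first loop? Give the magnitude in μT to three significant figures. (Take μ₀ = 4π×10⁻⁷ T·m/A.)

B ≈ 1.87 μT

Each loop contributes B = μ₀IR²/[2(R²+z²)^(3/2)] on the axis, with z measured from that loop.
Loop 1 (z = 0.0215 m): B₁ = 7.30×10⁻⁵ T. Loop 2 (z = 0.0223 m): B₂ = 7.11×10⁻⁵ T.
The fields oppose: B = |B₁ − B₂| = 1.87×10⁻⁶ T.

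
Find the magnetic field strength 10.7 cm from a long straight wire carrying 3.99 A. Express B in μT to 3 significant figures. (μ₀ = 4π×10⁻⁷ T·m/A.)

B ≈ 7.46 μT

For an infinitely long straight wire, B = μ₀I/(2πd).
B = (4π×10⁻⁷ × 3.99) / (2π × 0.107) = 7.46×10⁻⁶ T.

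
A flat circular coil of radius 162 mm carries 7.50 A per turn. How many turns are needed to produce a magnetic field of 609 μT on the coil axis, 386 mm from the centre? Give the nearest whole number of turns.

For an N-turn coil, B = Nμ₀IR²/[2(R²+z²)^(3/2)]. A single turn gives B₁ = 1.69×10⁻⁶ T with R = 0.162 m, z = 0.386 m.
N = B/B₁ = 6.09×10⁻⁴ / 1.69×10⁻⁶ = 361.24.

N = 361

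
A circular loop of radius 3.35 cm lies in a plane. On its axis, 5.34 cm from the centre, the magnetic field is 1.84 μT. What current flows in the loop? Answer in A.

I ≈ 0.654 A

On the axis of a loop, B = μ₀IR²/[2(R²+z²)^(3/2)], so I = 2B(R²+z²)^(3/2)/(μ₀R²).
R² + z² = 0.001122 + 0.002852 = 0.003974 m²; raised to 3/2 gives 2.51×10⁻⁴ m³.
I = 2 × 1.84×10⁻⁶ × 2.51×10⁻⁴ / (1.26×10⁻⁶ × 0.001122) = 0.654 A.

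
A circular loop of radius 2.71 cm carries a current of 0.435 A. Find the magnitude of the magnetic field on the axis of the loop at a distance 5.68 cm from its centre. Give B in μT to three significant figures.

On the axis of a circular loop, B = μ₀IR² / [2(R²+z²)^(3/2)].
R² + z² = (0.0271)² + (0.0568)² = 0.003961 m², and (R²+z²)^(3/2) = 2.49×10⁻⁴ m³.
B = (4π×10⁻⁷ × 0.435 × 0.0007344) / (2 × 2.49×10⁻⁴) = 8.05×10⁻⁷ T.

B ≈ 0.805 μT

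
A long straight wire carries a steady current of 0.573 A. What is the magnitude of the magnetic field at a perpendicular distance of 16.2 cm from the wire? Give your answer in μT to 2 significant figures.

For an infinitely long straight wire, B = μ₀I/(2πd).
B = (4π×10⁻⁷ × 0.573) / (2π × 0.162) = 7.07×10⁻⁷ T.

B ≈ 0.71 μT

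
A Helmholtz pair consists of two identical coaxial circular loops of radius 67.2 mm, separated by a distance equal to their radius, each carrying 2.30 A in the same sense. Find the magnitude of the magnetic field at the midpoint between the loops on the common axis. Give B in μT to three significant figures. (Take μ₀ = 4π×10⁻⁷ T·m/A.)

B ≈ 30.8 μT

Each loop contributes B = μ₀IR²/[2(R²+z²)^(3/2)] on the axis, with z measured from that loop.
Loop 1 (z = 0.0336 m): B₁ = 1.54×10⁻⁵ T. Loop 2 (z = 0.0336 m): B₂ = 1.54×10⁻⁵ T.
The fields add: B = B₁ + B₂ = 3.08×10⁻⁵ T.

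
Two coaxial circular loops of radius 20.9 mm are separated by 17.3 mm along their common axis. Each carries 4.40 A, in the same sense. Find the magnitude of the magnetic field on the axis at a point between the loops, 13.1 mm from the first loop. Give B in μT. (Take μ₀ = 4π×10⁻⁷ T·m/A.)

Each loop contributes B = μ₀IR²/[2(R²+z²)^(3/2)] on the axis, with z measured from that loop.
Loop 1 (z = 0.0131 m): B₁ = 8.05×10⁻⁵ T. Loop 2 (z = 0.0042 m): B₂ = 1.25×10⁻⁴ T.
The fields add: B = B₁ + B₂ = 2.05×10⁻⁴ T.

B ≈ 205 μT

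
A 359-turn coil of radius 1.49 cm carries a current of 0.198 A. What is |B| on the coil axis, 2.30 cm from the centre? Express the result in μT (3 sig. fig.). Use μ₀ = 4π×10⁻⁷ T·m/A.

For an N-turn flat coil, B = Nμ₀IR²/[2(R²+z²)^(3/2)] with R = 0.0149 m, z = 0.023 m.
B = 359 × 1.34×10⁻⁶ T = 4.82×10⁻⁴ T.

B ≈ 482 μT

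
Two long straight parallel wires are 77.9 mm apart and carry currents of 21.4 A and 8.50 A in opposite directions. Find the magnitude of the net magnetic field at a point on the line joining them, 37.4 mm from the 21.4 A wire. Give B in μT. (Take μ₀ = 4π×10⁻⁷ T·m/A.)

B ≈ 156 μT

Each long wire gives B = μ₀I/(2πd). Distances are d₁ = 0.0374 m and d₂ = 0.0405 m.
B₁ = 1.14×10⁻⁴ T, B₂ = 4.20×10⁻⁵ T.
Between antiparallel currents both contributions point the same way, so they add. B = B₁ + B₂ = 1.14×10⁻⁴ + 4.20×10⁻⁵ = 1.56×10⁻⁴ T.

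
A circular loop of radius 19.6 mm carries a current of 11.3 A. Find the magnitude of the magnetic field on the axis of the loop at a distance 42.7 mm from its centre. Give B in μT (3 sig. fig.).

B ≈ 26.3 μT

On the axis of a circular loop, B = μ₀IR² / [2(R²+z²)^(3/2)].
R² + z² = (0.0196)² + (0.0427)² = 0.002207 m², and (R²+z²)^(3/2) = 1.04×10⁻⁴ m³.
B = (4π×10⁻⁷ × 11.3 × 0.0003842) / (2 × 1.04×10⁻⁴) = 2.63×10⁻⁵ T.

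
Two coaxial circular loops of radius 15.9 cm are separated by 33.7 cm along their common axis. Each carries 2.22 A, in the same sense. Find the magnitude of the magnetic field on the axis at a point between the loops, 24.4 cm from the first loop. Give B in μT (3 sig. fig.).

B ≈ 7.07 μT

Each loop contributes B = μ₀IR²/[2(R²+z²)^(3/2)] on the axis, with z measured from that loop.
Loop 1 (z = 0.244 m): B₁ = 1.43×10⁻⁶ T. Loop 2 (z = 0.093 m): B₂ = 5.64×10⁻⁶ T.
The fields add: B = B₁ + B₂ = 7.07×10⁻⁶ T.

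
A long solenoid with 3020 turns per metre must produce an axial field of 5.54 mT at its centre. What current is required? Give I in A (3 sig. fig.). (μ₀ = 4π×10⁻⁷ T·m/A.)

Inside a long solenoid B = μ₀nI with n = 3020 m⁻¹, so I = B/(μ₀n).
I = 5.54×10⁻³ / (4π×10⁻⁷ × 3020) = 1.46 A.

I ≈ 1.46 A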